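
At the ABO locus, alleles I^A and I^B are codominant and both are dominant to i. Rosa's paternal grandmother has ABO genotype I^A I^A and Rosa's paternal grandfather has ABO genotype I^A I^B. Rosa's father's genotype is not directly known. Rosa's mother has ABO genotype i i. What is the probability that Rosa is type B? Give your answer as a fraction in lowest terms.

Rosa's father's ABO genotype from I^A I^A × I^A I^B: 1/2 I^A I^A, 1/2 I^A I^B.
Crossing each possibility with the mother i i and summing P(type B): 1/2·0 + 1/2·1/2 = 1/4.

1/4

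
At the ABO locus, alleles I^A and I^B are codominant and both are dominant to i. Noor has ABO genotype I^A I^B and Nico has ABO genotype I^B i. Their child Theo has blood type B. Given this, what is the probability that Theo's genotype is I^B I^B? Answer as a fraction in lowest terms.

1/2

Cross I^A I^B × I^B i → 1/4 I^A I^B, 1/4 I^A i, 1/4 I^B I^B, 1/4 I^B i.
Type-B genotypes among offspring: I^B I^B (1/4), I^B i (1/4); total 1/2.
P(I^B I^B | type B) = (1/4) / (1/2) = 1/2.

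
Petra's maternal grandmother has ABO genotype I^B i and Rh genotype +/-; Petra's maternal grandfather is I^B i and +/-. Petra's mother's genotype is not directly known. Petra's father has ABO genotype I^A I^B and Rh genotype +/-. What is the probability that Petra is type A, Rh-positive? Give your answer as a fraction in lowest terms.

Petra's mother's ABO genotype from I^B i × I^B i: 1/4 I^B I^B, 1/2 I^B i, 1/4 i i.
Crossing each possibility with the father I^A I^B and summing P(type A): 1/4·0 + 1/2·1/4 + 1/4·1/2 = 1/4.
Similarly for Rh via the mother's Rh distribution: P(Rh+) = 3/4.
Independent loci: 1/4 × 3/4 = 3/16.

3/16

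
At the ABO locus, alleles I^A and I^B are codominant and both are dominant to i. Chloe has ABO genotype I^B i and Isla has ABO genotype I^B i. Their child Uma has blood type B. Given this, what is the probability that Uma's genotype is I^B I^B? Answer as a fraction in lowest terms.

1/3

Cross I^B i × I^B i → 1/4 I^B I^B, 1/2 I^B i, 1/4 i i.
Type-B genotypes among offspring: I^B I^B (1/4), I^B i (1/2); total 3/4.
P(I^B I^B | type B) = (1/4) / (3/4) = 1/3.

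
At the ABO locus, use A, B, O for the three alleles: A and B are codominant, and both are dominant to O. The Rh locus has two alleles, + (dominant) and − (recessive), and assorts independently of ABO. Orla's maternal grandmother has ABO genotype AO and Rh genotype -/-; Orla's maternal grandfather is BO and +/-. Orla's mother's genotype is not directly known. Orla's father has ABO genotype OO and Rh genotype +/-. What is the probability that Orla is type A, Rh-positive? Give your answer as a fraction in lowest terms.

Orla's mother's ABO genotype from AO × BO: 1/4 AB, 1/4 AO, 1/4 BO, 1/4 OO.
Crossing each possibility with the father OO and summing P(type A): 1/4·1/2 + 1/4·1/2 + 1/4·0 + 1/4·0 = 1/4.
Similarly for Rh via the mother's Rh distribution: P(Rh+) = 5/8.
Independent loci: 1/4 × 5/8 = 5/32.

5/32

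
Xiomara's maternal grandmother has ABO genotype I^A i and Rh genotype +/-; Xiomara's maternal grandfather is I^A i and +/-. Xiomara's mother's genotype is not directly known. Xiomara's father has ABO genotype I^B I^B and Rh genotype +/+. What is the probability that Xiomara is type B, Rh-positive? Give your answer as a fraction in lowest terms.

Xiomara's mother's ABO genotype from I^A i × I^A i: 1/4 I^A I^A, 1/2 I^A i, 1/4 i i.
Crossing each possibility with the father I^B I^B and summing P(type B): 1/4·0 + 1/2·1/2 + 1/4·1 = 1/2.
Similarly for Rh via the mother's Rh distribution: P(Rh+) = 1.
Independent loci: 1/2 × 1 = 1/2.

1/2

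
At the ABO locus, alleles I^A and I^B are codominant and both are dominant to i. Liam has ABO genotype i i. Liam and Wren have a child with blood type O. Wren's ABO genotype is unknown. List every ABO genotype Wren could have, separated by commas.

I^A i, I^B i, i i

For each candidate genotype of Wren, check whether crossing it with i i can produce every observed child phenotype.
  I^A I^A → possible child types {A} ✗
  I^A I^B → possible child types {A, B} ✗
  I^A i → possible child types {O, A} ✓
  I^B I^B → possible child types {B} ✗
  I^B i → possible child types {O, B} ✓
  i i → possible child types {O} ✓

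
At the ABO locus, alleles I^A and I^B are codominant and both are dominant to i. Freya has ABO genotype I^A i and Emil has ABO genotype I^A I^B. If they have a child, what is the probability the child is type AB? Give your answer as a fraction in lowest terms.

1/4

ABO cross I^A i × I^A I^B → offspring phenotypes: 1/2 A, 1/4 B, 1/4 AB.
So P(type AB) = 1/4.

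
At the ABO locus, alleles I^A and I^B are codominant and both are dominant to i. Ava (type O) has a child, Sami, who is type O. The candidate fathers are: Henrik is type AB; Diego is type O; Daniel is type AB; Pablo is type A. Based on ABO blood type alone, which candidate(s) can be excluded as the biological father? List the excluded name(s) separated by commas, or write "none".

Henrik, Daniel

A candidate is excluded only if no genotype consistent with his phenotype could produce a type O child with a type O mother.
Henrik (type AB): no genotype consistent with that phenotype can produce a type-O child with a type-O mother.
Daniel (type AB): no genotype consistent with that phenotype can produce a type-O child with a type-O mother.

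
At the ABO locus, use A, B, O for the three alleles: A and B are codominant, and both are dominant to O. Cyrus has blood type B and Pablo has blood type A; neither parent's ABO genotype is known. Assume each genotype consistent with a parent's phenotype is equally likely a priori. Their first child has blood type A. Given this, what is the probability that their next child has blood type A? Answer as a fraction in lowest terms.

Possible genotypes: Cyrus ∈ {BB, BO}; Pablo ∈ {AA, AO}.
Weight each parental genotype pair by prior × P(type-A child):
  BO × AA: posterior weight 2/3; P(next child type A) = 1/2.
  BO × AO: posterior weight 1/3; P(next child type A) = 1/4.
Weighted sum = 5/12.

5/12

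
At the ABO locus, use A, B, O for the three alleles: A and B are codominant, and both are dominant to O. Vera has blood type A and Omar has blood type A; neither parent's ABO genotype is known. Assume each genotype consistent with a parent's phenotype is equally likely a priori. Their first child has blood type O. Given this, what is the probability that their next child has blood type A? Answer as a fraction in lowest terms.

3/4

Possible genotypes: Vera ∈ {AA, AO}; Omar ∈ {AA, AO}.
Weight each parental genotype pair by prior × P(type-O child):
  AO × AO: posterior weight 1; P(next child type A) = 3/4.
Weighted sum = 3/4.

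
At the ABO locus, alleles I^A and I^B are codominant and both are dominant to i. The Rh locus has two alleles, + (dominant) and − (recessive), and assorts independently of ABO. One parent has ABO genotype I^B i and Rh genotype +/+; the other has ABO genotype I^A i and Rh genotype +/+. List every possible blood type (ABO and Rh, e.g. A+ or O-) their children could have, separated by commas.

Gametes from I^B i × I^A i give offspring ABO genotypes I^A I^B, I^A i, I^B i, i i, i.e. phenotypes O, A, B, AB.
Rh cross +/+ × +/+ → phenotypes Rh+.
Combining independently: O+, A+, B+, AB+.

O+, A+, B+, AB+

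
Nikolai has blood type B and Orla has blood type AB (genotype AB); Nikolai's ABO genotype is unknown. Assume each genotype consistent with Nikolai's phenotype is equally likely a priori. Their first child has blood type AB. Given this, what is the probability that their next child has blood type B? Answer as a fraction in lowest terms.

1/2

Possible genotypes: Nikolai ∈ {BB, BO}; Orla ∈ {AB}.
Weight each parental genotype pair by prior × P(type-AB child):
  BB × AB: posterior weight 2/3; P(next child type B) = 1/2.
  BO × AB: posterior weight 1/3; P(next child type B) = 1/2.
Weighted sum = 1/2.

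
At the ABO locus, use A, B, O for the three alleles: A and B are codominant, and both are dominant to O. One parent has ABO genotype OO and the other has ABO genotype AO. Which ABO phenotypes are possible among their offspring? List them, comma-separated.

Gametes from OO × AO give offspring ABO genotypes AO, OO, i.e. phenotypes O, A.

O, A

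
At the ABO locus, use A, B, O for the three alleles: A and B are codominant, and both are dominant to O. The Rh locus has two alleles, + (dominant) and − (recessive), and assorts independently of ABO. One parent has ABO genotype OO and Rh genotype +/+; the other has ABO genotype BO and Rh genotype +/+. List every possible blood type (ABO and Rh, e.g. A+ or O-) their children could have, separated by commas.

O+, B+

Gametes from OO × BO give offspring ABO genotypes BO, OO, i.e. phenotypes O, B.
Rh cross +/+ × +/+ → phenotypes Rh+.
Combining independently: O+, B+.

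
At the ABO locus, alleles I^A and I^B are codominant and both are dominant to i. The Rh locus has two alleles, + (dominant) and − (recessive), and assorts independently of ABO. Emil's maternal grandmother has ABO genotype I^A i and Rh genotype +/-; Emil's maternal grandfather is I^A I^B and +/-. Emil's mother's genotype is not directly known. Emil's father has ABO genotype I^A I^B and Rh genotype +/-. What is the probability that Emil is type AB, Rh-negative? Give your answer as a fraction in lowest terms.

Emil's mother's ABO genotype from I^A i × I^A I^B: 1/4 I^A I^A, 1/4 I^A I^B, 1/4 I^A i, 1/4 I^B i.
Crossing each possibility with the father I^A I^B and summing P(type AB): 1/4·1/2 + 1/4·1/2 + 1/4·1/4 + 1/4·1/4 = 3/8.
Similarly for Rh via the mother's Rh distribution: P(Rh-) = 1/4.
Independent loci: 3/8 × 1/4 = 3/32.

3/32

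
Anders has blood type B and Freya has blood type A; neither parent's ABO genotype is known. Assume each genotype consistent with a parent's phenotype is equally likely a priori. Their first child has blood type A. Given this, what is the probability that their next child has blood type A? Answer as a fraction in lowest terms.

5/12

Possible genotypes: Anders ∈ {I^B I^B, I^B i}; Freya ∈ {I^A I^A, I^A i}.
Weight each parental genotype pair by prior × P(type-A child):
  I^B i × I^A I^A: posterior weight 2/3; P(next child type A) = 1/2.
  I^B i × I^A i: posterior weight 1/3; P(next child type A) = 1/4.
Weighted sum = 5/12.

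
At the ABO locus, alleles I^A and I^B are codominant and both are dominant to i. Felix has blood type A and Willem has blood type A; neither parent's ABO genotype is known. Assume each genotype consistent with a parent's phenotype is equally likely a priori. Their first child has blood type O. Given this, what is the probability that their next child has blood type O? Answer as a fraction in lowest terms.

Possible genotypes: Felix ∈ {I^A I^A, I^A i}; Willem ∈ {I^A I^A, I^A i}.
Weight each parental genotype pair by prior × P(type-O child):
  I^A i × I^A i: posterior weight 1; P(next child type O) = 1/4.
Weighted sum = 1/4.

1/4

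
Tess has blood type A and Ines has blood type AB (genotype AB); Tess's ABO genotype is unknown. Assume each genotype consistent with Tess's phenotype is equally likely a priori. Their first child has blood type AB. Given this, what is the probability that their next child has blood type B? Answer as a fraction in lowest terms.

Possible genotypes: Tess ∈ {AA, AO}; Ines ∈ {AB}.
Weight each parental genotype pair by prior × P(type-AB child):
  AA × AB: posterior weight 2/3; P(next child type B) = 0.
  AO × AB: posterior weight 1/3; P(next child type B) = 1/4.
Weighted sum = 1/12.

1/12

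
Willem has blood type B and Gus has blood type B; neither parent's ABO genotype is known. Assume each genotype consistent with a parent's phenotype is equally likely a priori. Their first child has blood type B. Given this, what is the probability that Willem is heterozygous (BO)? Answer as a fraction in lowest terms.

Possible genotypes: Willem ∈ {BB, BO}; Gus ∈ {BB, BO}.
Weight each parental genotype pair by prior × P(type-B child):
  BB × BB: posterior weight 4/15.
  BB × BO: posterior weight 4/15.
  BO × BB: posterior weight 4/15.
  BO × BO: posterior weight 1/5.
Sum the posterior weight over pairs where Willem is BO: 7/15.

7/15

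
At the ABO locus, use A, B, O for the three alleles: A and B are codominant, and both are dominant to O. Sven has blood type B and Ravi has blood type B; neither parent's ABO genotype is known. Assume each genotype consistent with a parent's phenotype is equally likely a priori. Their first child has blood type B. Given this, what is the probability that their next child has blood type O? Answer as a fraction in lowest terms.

1/20

Possible genotypes: Sven ∈ {BB, BO}; Ravi ∈ {BB, BO}.
Weight each parental genotype pair by prior × P(type-B child):
  BB × BB: posterior weight 4/15; P(next child type O) = 0.
  BB × BO: posterior weight 4/15; P(next child type O) = 0.
  BO × BB: posterior weight 4/15; P(next child type O) = 0.
  BO × BO: posterior weight 1/5; P(next child type O) = 1/4.
Weighted sum = 1/20.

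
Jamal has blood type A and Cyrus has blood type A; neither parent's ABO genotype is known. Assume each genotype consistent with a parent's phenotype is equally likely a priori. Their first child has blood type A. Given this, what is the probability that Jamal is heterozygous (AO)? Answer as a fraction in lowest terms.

7/15

Possible genotypes: Jamal ∈ {AA, AO}; Cyrus ∈ {AA, AO}.
Weight each parental genotype pair by prior × P(type-A child):
  AA × AA: posterior weight 4/15.
  AA × AO: posterior weight 4/15.
  AO × AA: posterior weight 4/15.
  AO × AO: posterior weight 1/5.
Sum the posterior weight over pairs where Jamal is AO: 7/15.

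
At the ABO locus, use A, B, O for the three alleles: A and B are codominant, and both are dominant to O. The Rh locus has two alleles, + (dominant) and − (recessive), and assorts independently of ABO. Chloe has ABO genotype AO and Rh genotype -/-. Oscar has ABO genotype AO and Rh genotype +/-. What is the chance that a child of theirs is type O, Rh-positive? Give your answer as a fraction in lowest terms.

ABO cross AO × AO → offspring phenotypes: 1/4 O, 3/4 A.
Rh cross -/- × +/- → 1/2 Rh+, 1/2 Rh-.
Independent loci: P(type O, Rh-positive) = 1/4 × 1/2 = 1/8.

1/8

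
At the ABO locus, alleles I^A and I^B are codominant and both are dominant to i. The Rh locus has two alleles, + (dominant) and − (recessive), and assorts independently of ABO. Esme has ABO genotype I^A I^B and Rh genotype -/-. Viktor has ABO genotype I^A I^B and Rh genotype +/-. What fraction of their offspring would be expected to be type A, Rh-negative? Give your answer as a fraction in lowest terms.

1/8

ABO cross I^A I^B × I^A I^B → offspring phenotypes: 1/4 A, 1/4 B, 1/2 AB.
Rh cross -/- × +/- → 1/2 Rh+, 1/2 Rh-.
Independent loci: P(type A, Rh-negative) = 1/4 × 1/2 = 1/8.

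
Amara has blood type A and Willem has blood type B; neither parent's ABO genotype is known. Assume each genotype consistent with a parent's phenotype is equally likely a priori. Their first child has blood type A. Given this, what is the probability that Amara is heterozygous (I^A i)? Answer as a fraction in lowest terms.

Possible genotypes: Amara ∈ {I^A I^A, I^A i}; Willem ∈ {I^B I^B, I^B i}.
Weight each parental genotype pair by prior × P(type-A child):
  I^A I^A × I^B i: posterior weight 2/3.
  I^A i × I^B i: posterior weight 1/3.
Sum the posterior weight over pairs where Amara is I^A i: 1/3.

1/3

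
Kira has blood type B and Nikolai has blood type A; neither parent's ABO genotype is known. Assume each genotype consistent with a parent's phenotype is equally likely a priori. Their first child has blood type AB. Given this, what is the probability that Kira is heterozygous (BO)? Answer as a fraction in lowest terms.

Possible genotypes: Kira ∈ {BB, BO}; Nikolai ∈ {AA, AO}.
Weight each parental genotype pair by prior × P(type-AB child):
  BB × AA: posterior weight 4/9.
  BB × AO: posterior weight 2/9.
  BO × AA: posterior weight 2/9.
  BO × AO: posterior weight 1/9.
Sum the posterior weight over pairs where Kira is BO: 1/3.

1/3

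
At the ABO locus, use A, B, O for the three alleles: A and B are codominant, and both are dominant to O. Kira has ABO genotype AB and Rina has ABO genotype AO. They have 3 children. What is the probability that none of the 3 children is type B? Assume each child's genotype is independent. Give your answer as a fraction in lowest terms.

ABO cross AB × AO → 1/2 A, 1/4 B, 1/4 AB.
So P(type B) = 1/4 per child.
P(not type B) = 3/4 for one child; (3/4)^3 = 27/64.

27/64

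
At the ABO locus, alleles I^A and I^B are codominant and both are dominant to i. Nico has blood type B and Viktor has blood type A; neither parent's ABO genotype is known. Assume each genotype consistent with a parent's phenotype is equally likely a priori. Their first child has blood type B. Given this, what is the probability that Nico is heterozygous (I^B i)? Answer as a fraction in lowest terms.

1/3

Possible genotypes: Nico ∈ {I^B I^B, I^B i}; Viktor ∈ {I^A I^A, I^A i}.
Weight each parental genotype pair by prior × P(type-B child):
  I^B I^B × I^A i: posterior weight 2/3.
  I^B i × I^A i: posterior weight 1/3.
Sum the posterior weight over pairs where Nico is I^B i: 1/3.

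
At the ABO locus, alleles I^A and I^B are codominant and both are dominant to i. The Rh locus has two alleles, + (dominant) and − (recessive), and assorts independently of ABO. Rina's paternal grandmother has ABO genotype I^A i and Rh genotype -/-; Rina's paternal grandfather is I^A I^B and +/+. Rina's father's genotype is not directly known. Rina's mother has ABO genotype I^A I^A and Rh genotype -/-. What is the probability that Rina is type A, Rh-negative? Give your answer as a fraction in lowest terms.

3/8

Rina's father's ABO genotype from I^A i × I^A I^B: 1/4 I^A I^A, 1/4 I^A I^B, 1/4 I^A i, 1/4 I^B i.
Crossing each possibility with the mother I^A I^A and summing P(type A): 1/4·1 + 1/4·1/2 + 1/4·1 + 1/4·1/2 = 3/4.
Similarly for Rh via the father's Rh distribution: P(Rh-) = 1/2.
Independent loci: 3/4 × 1/2 = 3/8.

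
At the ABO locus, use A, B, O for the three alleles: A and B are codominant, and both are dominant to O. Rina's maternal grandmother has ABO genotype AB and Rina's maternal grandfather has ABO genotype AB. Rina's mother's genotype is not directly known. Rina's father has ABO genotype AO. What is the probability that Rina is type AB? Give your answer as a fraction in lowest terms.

Rina's mother's ABO genotype from AB × AB: 1/4 AA, 1/2 AB, 1/4 BB.
Crossing each possibility with the father AO and summing P(type AB): 1/4·0 + 1/2·1/4 + 1/4·1/2 = 1/4.

1/4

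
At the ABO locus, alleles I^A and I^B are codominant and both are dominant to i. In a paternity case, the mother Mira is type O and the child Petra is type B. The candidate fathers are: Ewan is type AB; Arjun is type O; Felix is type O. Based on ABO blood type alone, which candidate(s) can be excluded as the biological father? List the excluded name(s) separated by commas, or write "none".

Arjun, Felix

A candidate is excluded only if no genotype consistent with his phenotype could produce a type B child with a type O mother.
Arjun (type O): no genotype consistent with that phenotype can produce a type-B child with a type-O mother.
Felix (type O): no genotype consistent with that phenotype can produce a type-B child with a type-O mother.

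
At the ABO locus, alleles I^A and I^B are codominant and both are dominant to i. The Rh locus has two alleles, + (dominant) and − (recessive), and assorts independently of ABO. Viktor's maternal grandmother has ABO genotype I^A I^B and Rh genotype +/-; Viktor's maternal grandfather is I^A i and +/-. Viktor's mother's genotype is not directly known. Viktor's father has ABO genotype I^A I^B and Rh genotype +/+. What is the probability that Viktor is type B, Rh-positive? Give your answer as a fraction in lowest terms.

1/4

Viktor's mother's ABO genotype from I^A I^B × I^A i: 1/4 I^A I^A, 1/4 I^A I^B, 1/4 I^A i, 1/4 I^B i.
Crossing each possibility with the father I^A I^B and summing P(type B): 1/4·0 + 1/4·1/4 + 1/4·1/4 + 1/4·1/2 = 1/4.
Similarly for Rh via the mother's Rh distribution: P(Rh+) = 1.
Independent loci: 1/4 × 1 = 1/4.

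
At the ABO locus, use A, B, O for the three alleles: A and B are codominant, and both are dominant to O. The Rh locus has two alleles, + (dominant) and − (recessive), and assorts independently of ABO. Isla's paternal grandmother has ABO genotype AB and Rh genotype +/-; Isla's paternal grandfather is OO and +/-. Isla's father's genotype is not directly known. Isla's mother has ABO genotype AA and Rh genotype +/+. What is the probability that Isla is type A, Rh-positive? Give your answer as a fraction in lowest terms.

3/4

Isla's father's ABO genotype from AB × OO: 1/2 AO, 1/2 BO.
Crossing each possibility with the mother AA and summing P(type A): 1/2·1 + 1/2·1/2 = 3/4.
Similarly for Rh via the father's Rh distribution: P(Rh+) = 1.
Independent loci: 3/4 × 1 = 3/4.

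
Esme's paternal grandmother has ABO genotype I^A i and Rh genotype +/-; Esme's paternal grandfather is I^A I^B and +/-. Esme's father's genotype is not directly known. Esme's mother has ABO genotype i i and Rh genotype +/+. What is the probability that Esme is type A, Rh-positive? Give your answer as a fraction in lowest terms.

Esme's father's ABO genotype from I^A i × I^A I^B: 1/4 I^A I^A, 1/4 I^A I^B, 1/4 I^A i, 1/4 I^B i.
Crossing each possibility with the mother i i and summing P(type A): 1/4·1 + 1/4·1/2 + 1/4·1/2 + 1/4·0 = 1/2.
Similarly for Rh via the father's Rh distribution: P(Rh+) = 1.
Independent loci: 1/2 × 1 = 1/2.

1/2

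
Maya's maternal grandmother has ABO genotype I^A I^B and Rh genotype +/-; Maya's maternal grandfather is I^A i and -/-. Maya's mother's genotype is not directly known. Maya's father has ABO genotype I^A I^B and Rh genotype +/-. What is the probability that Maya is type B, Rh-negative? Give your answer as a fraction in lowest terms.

Maya's mother's ABO genotype from I^A I^B × I^A i: 1/4 I^A I^A, 1/4 I^A I^B, 1/4 I^A i, 1/4 I^B i.
Crossing each possibility with the father I^A I^B and summing P(type B): 1/4·0 + 1/4·1/4 + 1/4·1/4 + 1/4·1/2 = 1/4.
Similarly for Rh via the mother's Rh distribution: P(Rh-) = 3/8.
Independent loci: 1/4 × 3/8 = 3/32.

3/32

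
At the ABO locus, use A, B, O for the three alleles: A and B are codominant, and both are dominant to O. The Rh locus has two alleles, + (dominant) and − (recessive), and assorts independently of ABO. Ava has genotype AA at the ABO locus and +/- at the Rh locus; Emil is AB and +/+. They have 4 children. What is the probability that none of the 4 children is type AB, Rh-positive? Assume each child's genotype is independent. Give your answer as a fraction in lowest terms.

1/16

ABO cross AA × AB → 1/2 A, 1/2 AB.
Rh cross +/- × +/+ → 1 Rh+; so P(type AB, Rh-positive) = 1/2 × 1 = 1/2 per child.
P(not type AB, Rh-positive) = 1/2 for one child; (1/2)^4 = 1/16.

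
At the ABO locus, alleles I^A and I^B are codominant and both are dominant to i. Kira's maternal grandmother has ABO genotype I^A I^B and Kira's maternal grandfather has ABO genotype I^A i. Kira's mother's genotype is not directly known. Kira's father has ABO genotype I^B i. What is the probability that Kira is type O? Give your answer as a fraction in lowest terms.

1/8

Kira's mother's ABO genotype from I^A I^B × I^A i: 1/4 I^A I^A, 1/4 I^A I^B, 1/4 I^A i, 1/4 I^B i.
Crossing each possibility with the father I^B i and summing P(type O): 1/4·0 + 1/4·0 + 1/4·1/4 + 1/4·1/4 = 1/8.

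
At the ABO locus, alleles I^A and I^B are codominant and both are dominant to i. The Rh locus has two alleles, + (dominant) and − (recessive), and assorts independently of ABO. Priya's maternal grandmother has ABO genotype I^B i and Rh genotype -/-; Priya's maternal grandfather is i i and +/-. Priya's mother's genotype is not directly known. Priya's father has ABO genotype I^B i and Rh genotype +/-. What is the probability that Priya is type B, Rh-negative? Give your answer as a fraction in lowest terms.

15/64

Priya's mother's ABO genotype from I^B i × i i: 1/2 I^B i, 1/2 i i.
Crossing each possibility with the father I^B i and summing P(type B): 1/2·3/4 + 1/2·1/2 = 5/8.
Similarly for Rh via the mother's Rh distribution: P(Rh-) = 3/8.
Independent loci: 5/8 × 3/8 = 15/64.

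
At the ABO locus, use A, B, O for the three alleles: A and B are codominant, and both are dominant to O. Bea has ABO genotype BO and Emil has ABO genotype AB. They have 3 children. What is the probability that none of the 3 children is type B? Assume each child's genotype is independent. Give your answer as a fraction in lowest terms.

1/8

ABO cross BO × AB → 1/4 A, 1/2 B, 1/4 AB.
So P(type B) = 1/2 per child.
P(not type B) = 1/2 for one child; (1/2)^3 = 1/8.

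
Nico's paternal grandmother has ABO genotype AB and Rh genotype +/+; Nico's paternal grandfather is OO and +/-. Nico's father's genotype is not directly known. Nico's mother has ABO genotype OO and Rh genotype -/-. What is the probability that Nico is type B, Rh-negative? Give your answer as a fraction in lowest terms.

1/16

Nico's father's ABO genotype from AB × OO: 1/2 AO, 1/2 BO.
Crossing each possibility with the mother OO and summing P(type B): 1/2·0 + 1/2·1/2 = 1/4.
Similarly for Rh via the father's Rh distribution: P(Rh-) = 1/4.
Independent loci: 1/4 × 1/4 = 1/16.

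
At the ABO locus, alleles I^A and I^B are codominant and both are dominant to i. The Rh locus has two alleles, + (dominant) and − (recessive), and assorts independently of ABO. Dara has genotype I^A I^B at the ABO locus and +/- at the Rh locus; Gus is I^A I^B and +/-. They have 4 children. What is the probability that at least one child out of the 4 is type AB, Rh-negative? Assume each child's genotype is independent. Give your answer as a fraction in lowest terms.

ABO cross I^A I^B × I^A I^B → 1/4 A, 1/4 B, 1/2 AB.
Rh cross +/- × +/- → 3/4 Rh+, 1/4 Rh-; so P(type AB, Rh-negative) = 1/2 × 1/4 = 1/8 per child.
P(none) = (7/8)^4 = 2401/4096; P(at least one) = 1 − 2401/4096 = 1695/4096.

1695/4096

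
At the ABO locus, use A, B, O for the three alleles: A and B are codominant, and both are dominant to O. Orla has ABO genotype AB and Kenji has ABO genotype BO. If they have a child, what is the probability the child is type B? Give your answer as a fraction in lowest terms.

ABO cross AB × BO → offspring phenotypes: 1/4 A, 1/2 B, 1/4 AB.
So P(type B) = 1/2.

1/2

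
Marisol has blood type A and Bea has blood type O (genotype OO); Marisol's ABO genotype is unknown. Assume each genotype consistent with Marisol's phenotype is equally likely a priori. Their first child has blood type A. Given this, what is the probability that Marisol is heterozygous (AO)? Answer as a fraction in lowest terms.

Possible genotypes: Marisol ∈ {AA, AO}; Bea ∈ {OO}.
Weight each parental genotype pair by prior × P(type-A child):
  AA × OO: posterior weight 2/3.
  AO × OO: posterior weight 1/3.
Sum the posterior weight over pairs where Marisol is AO: 1/3.

1/3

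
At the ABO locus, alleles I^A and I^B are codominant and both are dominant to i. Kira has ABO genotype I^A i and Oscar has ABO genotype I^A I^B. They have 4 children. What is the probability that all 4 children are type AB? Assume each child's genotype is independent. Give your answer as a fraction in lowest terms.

ABO cross I^A i × I^A I^B → 1/2 A, 1/4 B, 1/4 AB.
So P(type AB) = 1/4 per child.
All 4 independent: (1/4)^4 = 1/256.

1/256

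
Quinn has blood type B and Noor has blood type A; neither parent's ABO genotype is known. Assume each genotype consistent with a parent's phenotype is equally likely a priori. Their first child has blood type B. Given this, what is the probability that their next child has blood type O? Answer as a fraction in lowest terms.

Possible genotypes: Quinn ∈ {BB, BO}; Noor ∈ {AA, AO}.
Weight each parental genotype pair by prior × P(type-B child):
  BB × AO: posterior weight 2/3; P(next child type O) = 0.
  BO × AO: posterior weight 1/3; P(next child type O) = 1/4.
Weighted sum = 1/12.

1/12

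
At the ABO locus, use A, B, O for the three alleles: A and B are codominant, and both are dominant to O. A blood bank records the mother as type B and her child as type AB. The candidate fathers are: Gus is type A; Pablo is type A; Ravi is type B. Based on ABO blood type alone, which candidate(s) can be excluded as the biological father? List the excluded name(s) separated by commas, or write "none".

Ravi

A candidate is excluded only if no genotype consistent with his phenotype could produce a type AB child with a type B mother.
Ravi (type B): no genotype consistent with that phenotype can produce a type-AB child with a type-B mother.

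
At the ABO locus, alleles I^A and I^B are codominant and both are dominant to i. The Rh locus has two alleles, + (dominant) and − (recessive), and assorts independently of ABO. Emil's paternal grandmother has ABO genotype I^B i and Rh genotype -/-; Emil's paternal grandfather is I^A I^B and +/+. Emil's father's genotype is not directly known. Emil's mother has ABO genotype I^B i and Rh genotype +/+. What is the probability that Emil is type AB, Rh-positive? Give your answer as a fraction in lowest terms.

1/8

Emil's father's ABO genotype from I^B i × I^A I^B: 1/4 I^A I^B, 1/4 I^A i, 1/4 I^B I^B, 1/4 I^B i.
Crossing each possibility with the mother I^B i and summing P(type AB): 1/4·1/4 + 1/4·1/4 + 1/4·0 + 1/4·0 = 1/8.
Similarly for Rh via the father's Rh distribution: P(Rh+) = 1.
Independent loci: 1/8 × 1 = 1/8.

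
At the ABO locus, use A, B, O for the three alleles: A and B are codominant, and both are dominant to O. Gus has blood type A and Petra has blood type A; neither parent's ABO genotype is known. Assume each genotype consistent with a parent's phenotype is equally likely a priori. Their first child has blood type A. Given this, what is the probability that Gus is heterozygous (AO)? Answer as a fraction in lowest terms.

7/15

Possible genotypes: Gus ∈ {AA, AO}; Petra ∈ {AA, AO}.
Weight each parental genotype pair by prior × P(type-A child):
  AA × AA: posterior weight 4/15.
  AA × AO: posterior weight 4/15.
  AO × AA: posterior weight 4/15.
  AO × AO: posterior weight 1/5.
Sum the posterior weight over pairs where Gus is AO: 7/15.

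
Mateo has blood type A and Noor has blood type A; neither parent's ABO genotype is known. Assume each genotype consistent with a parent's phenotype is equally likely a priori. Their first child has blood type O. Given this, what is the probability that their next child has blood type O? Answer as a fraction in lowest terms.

1/4

Possible genotypes: Mateo ∈ {I^A I^A, I^A i}; Noor ∈ {I^A I^A, I^A i}.
Weight each parental genotype pair by prior × P(type-O child):
  I^A i × I^A i: posterior weight 1; P(next child type O) = 1/4.
Weighted sum = 1/4.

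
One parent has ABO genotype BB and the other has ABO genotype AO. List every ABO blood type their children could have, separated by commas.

B, AB

Gametes from BB × AO give offspring ABO genotypes AB, BO, i.e. phenotypes B, AB.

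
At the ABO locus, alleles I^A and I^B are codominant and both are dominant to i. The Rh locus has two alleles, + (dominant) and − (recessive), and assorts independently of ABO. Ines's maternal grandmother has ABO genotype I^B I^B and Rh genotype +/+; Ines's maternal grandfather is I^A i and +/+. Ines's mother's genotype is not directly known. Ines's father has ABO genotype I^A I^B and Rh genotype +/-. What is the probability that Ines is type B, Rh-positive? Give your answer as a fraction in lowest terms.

3/8

Ines's mother's ABO genotype from I^B I^B × I^A i: 1/2 I^A I^B, 1/2 I^B i.
Crossing each possibility with the father I^A I^B and summing P(type B): 1/2·1/4 + 1/2·1/2 = 3/8.
Similarly for Rh via the mother's Rh distribution: P(Rh+) = 1.
Independent loci: 3/8 × 1 = 3/8.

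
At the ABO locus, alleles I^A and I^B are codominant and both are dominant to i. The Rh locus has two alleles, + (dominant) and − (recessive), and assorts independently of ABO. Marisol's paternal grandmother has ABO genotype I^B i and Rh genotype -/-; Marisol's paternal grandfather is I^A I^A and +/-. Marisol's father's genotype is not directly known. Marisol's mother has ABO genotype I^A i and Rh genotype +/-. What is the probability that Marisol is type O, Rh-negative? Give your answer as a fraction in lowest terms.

3/64

Marisol's father's ABO genotype from I^B i × I^A I^A: 1/2 I^A I^B, 1/2 I^A i.
Crossing each possibility with the mother I^A i and summing P(type O): 1/2·0 + 1/2·1/4 = 1/8.
Similarly for Rh via the father's Rh distribution: P(Rh-) = 3/8.
Independent loci: 1/8 × 3/8 = 3/64.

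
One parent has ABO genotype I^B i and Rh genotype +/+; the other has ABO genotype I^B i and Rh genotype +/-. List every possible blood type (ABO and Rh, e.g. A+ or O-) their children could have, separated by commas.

Gametes from I^B i × I^B i give offspring ABO genotypes I^B I^B, I^B i, i i, i.e. phenotypes O, B.
Rh cross +/+ × +/- → phenotypes Rh+.
Combining independently: O+, B+.

O+, B+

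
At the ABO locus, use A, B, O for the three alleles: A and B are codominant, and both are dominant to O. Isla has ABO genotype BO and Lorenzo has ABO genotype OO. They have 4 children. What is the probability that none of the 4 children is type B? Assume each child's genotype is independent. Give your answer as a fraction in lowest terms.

ABO cross BO × OO → 1/2 O, 1/2 B.
So P(type B) = 1/2 per child.
P(not type B) = 1/2 for one child; (1/2)^4 = 1/16.

1/16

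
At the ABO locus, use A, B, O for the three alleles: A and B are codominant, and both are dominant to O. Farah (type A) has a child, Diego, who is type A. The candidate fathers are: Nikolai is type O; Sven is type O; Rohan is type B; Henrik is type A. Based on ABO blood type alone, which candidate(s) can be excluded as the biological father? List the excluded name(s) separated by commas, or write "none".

none

A candidate is excluded only if no genotype consistent with his phenotype could produce a type A child with a type A mother.
Every candidate has at least one consistent genotype combination, so none can be excluded.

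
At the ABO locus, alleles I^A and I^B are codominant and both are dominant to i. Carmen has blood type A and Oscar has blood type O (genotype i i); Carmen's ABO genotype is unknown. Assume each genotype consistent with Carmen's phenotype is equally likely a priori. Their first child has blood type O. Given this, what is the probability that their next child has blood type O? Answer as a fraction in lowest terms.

1/2

Possible genotypes: Carmen ∈ {I^A I^A, I^A i}; Oscar ∈ {i i}.
Weight each parental genotype pair by prior × P(type-O child):
  I^A i × i i: posterior weight 1; P(next child type O) = 1/2.
Weighted sum = 1/2.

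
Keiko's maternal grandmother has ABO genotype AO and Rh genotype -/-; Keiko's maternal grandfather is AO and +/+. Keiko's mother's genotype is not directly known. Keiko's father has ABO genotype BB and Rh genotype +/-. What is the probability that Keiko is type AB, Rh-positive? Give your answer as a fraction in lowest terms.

3/8

Keiko's mother's ABO genotype from AO × AO: 1/4 AA, 1/2 AO, 1/4 OO.
Crossing each possibility with the father BB and summing P(type AB): 1/4·1 + 1/2·1/2 + 1/4·0 = 1/2.
Similarly for Rh via the mother's Rh distribution: P(Rh+) = 3/4.
Independent loci: 1/2 × 3/4 = 3/8.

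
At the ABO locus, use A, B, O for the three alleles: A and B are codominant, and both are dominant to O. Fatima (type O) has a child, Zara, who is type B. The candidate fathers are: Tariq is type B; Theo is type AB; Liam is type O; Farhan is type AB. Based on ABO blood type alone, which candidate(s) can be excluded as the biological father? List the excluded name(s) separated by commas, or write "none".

A candidate is excluded only if no genotype consistent with his phenotype could produce a type B child with a type O mother.
Liam (type O): no genotype consistent with that phenotype can produce a type-B child with a type-O mother.

Liam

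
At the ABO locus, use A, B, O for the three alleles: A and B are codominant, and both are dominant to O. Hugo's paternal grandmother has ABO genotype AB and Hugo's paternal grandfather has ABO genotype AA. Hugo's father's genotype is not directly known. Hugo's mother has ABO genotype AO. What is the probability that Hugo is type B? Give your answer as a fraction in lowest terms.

1/8

Hugo's father's ABO genotype from AB × AA: 1/2 AA, 1/2 AB.
Crossing each possibility with the mother AO and summing P(type B): 1/2·0 + 1/2·1/4 = 1/8.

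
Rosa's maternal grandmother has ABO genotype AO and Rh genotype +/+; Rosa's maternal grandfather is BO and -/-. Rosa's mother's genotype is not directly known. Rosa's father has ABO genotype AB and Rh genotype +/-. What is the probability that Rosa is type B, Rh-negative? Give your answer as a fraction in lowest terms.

Rosa's mother's ABO genotype from AO × BO: 1/4 AB, 1/4 AO, 1/4 BO, 1/4 OO.
Crossing each possibility with the father AB and summing P(type B): 1/4·1/4 + 1/4·1/4 + 1/4·1/2 + 1/4·1/2 = 3/8.
Similarly for Rh via the mother's Rh distribution: P(Rh-) = 1/4.
Independent loci: 3/8 × 1/4 = 3/32.

3/32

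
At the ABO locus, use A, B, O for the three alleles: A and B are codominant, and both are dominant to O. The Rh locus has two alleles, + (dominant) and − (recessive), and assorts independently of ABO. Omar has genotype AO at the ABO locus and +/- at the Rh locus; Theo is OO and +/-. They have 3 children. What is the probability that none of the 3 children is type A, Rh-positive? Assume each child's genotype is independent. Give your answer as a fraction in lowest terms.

ABO cross AO × OO → 1/2 O, 1/2 A.
Rh cross +/- × +/- → 3/4 Rh+, 1/4 Rh-; so P(type A, Rh-positive) = 1/2 × 3/4 = 3/8 per child.
P(not type A, Rh-positive) = 5/8 for one child; (5/8)^3 = 125/512.

125/512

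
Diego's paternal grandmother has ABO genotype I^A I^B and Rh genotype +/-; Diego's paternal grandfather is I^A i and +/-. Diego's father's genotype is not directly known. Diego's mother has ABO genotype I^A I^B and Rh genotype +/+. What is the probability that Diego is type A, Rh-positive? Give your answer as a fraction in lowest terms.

Diego's father's ABO genotype from I^A I^B × I^A i: 1/4 I^A I^A, 1/4 I^A I^B, 1/4 I^A i, 1/4 I^B i.
Crossing each possibility with the mother I^A I^B and summing P(type A): 1/4·1/2 + 1/4·1/4 + 1/4·1/2 + 1/4·1/4 = 3/8.
Similarly for Rh via the father's Rh distribution: P(Rh+) = 1.
Independent loci: 3/8 × 1 = 3/8.

3/8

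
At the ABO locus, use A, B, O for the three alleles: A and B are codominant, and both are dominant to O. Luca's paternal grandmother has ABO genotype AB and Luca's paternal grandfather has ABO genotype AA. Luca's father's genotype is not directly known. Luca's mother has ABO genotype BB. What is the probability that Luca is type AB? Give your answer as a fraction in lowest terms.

3/4

Luca's father's ABO genotype from AB × AA: 1/2 AA, 1/2 AB.
Crossing each possibility with the mother BB and summing P(type AB): 1/2·1 + 1/2·1/2 = 3/4.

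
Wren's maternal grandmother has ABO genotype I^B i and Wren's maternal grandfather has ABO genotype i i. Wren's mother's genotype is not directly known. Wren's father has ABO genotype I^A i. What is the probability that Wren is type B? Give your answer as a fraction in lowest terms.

1/8

Wren's mother's ABO genotype from I^B i × i i: 1/2 I^B i, 1/2 i i.
Crossing each possibility with the father I^A i and summing P(type B): 1/2·1/4 + 1/2·0 = 1/8.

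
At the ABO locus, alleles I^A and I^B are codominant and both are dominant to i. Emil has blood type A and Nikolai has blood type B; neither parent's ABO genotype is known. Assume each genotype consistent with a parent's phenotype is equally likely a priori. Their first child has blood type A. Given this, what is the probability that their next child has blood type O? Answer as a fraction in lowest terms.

Possible genotypes: Emil ∈ {I^A I^A, I^A i}; Nikolai ∈ {I^B I^B, I^B i}.
Weight each parental genotype pair by prior × P(type-A child):
  I^A I^A × I^B i: posterior weight 2/3; P(next child type O) = 0.
  I^A i × I^B i: posterior weight 1/3; P(next child type O) = 1/4.
Weighted sum = 1/12.

1/12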